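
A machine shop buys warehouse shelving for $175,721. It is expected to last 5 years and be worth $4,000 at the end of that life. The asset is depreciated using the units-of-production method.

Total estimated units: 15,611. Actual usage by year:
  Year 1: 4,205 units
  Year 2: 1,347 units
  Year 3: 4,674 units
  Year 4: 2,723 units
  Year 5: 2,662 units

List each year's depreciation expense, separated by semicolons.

$46,255; $14,817; $51,414; $29,953; $29,282

Depreciable base = $175,721 − $4,000 = $171,721.
Rate = $171,721 / 15,611 units = $11 per unit.
Year 1: 4,205 × $11 = $46,255. Book value $129,466.
Year 2: 1,347 × $11 = $14,817. Book value $114,649.
Year 3: 4,674 × $11 = $51,414. Book value $63,235.
Year 4: 2,723 × $11 = $29,953. Book value $33,282.
Year 5: 2,662 × $11 = $29,282. Book value $4,000.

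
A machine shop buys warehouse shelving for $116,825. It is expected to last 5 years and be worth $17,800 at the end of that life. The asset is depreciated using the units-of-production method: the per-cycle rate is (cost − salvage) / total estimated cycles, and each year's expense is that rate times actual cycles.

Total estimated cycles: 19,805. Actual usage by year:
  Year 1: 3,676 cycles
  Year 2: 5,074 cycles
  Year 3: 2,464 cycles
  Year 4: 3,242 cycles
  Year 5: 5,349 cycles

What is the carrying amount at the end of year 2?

Depreciable base = $116,825 − $17,800 = $99,025.
Rate = $99,025 / 19,805 cycles = $5 per cycle.
Year 1: 3,676 × $5 = $18,380. Book value $98,445.
Year 2: 5,074 × $5 = $25,370. Book value $73,075.

$73,075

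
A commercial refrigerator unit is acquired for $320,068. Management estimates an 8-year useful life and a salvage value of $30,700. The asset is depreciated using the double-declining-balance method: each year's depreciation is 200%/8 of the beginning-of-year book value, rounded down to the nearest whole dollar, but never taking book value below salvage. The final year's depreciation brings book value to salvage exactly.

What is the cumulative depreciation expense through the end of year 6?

Depreciable base = $320,068 − $30,700 = $289,368.
Year 1: ⌊$320,068 × 200%/8⌋ = $80,017. Book value $240,051.
Year 2: ⌊$240,051 × 200%/8⌋ = $60,012. Book value $180,039.
Year 3: ⌊$180,039 × 200%/8⌋ = $45,009. Book value $135,030.
Year 4: ⌊$135,030 × 200%/8⌋ = $33,757. Book value $101,273.
Year 5: ⌊$101,273 × 200%/8⌋ = $25,318. Book value $75,955.
Year 6: ⌊$75,955 × 200%/8⌋ = $18,988. Book value $56,967.
Accumulated through year 6 = $320,068 − $56,967 = $263,101.

$263,101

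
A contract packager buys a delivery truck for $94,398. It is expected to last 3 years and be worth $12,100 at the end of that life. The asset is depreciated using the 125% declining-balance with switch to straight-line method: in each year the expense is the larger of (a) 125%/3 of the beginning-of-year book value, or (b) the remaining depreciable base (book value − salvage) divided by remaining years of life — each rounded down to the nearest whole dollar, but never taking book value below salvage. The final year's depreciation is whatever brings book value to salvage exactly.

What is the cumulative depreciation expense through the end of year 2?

Depreciable base = $94,398 − $12,100 = $82,298.
Year 1: DB = ⌊$94,398 × 125%/3⌋ = $39,332; SL = ⌊$82,298/3⌋ = $27,432 → take DB $39,332. Book value $55,066.
Year 2: DB = ⌊$55,066 × 125%/3⌋ = $22,944; SL = ⌊$42,966/2⌋ = $21,483 → take DB $22,944. Book value $32,122.
Accumulated through year 2 = $94,398 − $32,122 = $62,276.

$62,276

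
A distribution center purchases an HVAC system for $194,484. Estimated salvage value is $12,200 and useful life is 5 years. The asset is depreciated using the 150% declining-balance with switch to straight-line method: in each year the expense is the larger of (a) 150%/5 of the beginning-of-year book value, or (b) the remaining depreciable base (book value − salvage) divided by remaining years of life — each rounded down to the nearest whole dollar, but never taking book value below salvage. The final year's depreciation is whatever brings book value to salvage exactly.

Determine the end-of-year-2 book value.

$95,298

Depreciable base = $194,484 − $12,200 = $182,284.
Year 1: DB = ⌊$194,484 × 150%/5⌋ = $58,345; SL = ⌊$182,284/5⌋ = $36,456 → take DB $58,345. Book value $136,139.
Year 2: DB = ⌊$136,139 × 150%/5⌋ = $40,841; SL = ⌊$123,939/4⌋ = $30,984 → take DB $40,841. Book value $95,298.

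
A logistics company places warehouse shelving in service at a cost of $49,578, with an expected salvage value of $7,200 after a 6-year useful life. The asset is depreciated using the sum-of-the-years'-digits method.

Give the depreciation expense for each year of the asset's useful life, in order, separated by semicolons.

$12,108; $10,090; $8,072; $6,054; $4,036; $2,018

Depreciable base = $49,578 − $7,200 = $42,378.
Sum of the years' digits = 6+5+4+3+2+1 = 21.
Year 1: $42,378 × 6/21 = $12,108. Book value $37,470.
Year 2: $42,378 × 5/21 = $10,090. Book value $27,380.
Year 3: $42,378 × 4/21 = $8,072. Book value $19,308.
Year 4: $42,378 × 3/21 = $6,054. Book value $13,254.
Year 5: $42,378 × 2/21 = $4,036. Book value $9,218.
Year 6: $42,378 × 1/21 = $2,018. Book value $7,200.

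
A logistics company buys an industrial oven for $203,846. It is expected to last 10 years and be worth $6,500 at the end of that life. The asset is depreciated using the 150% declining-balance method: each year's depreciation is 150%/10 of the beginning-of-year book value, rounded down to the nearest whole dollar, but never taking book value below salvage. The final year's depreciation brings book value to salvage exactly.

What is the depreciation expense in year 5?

$15,961

Depreciable base = $203,846 − $6,500 = $197,346.
Year 1: ⌊$203,846 × 150%/10⌋ = $30,576. Book value $173,270.
Year 2: ⌊$173,270 × 150%/10⌋ = $25,990. Book value $147,280.
Year 3: ⌊$147,280 × 150%/10⌋ = $22,092. Book value $125,188.
Year 4: ⌊$125,188 × 150%/10⌋ = $18,778. Book value $106,410.
Year 5: ⌊$106,410 × 150%/10⌋ = $15,961. Book value $90,449.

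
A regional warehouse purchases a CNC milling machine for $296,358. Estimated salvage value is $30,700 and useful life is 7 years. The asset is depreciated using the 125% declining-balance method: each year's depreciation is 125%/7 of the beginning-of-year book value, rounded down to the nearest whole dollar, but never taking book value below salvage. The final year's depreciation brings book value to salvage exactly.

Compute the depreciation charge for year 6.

Depreciable base = $296,358 − $30,700 = $265,658.
Year 1: ⌊$296,358 × 125%/7⌋ = $52,921. Book value $243,437.
Year 2: ⌊$243,437 × 125%/7⌋ = $43,470. Book value $199,967.
Year 3: ⌊$199,967 × 125%/7⌋ = $35,708. Book value $164,259.
Year 4: ⌊$164,259 × 125%/7⌋ = $29,331. Book value $134,928.
Year 5: ⌊$134,928 × 125%/7⌋ = $24,094. Book value $110,834.
Year 6: ⌊$110,834 × 125%/7⌋ = $19,791. Book value $91,043.

$19,791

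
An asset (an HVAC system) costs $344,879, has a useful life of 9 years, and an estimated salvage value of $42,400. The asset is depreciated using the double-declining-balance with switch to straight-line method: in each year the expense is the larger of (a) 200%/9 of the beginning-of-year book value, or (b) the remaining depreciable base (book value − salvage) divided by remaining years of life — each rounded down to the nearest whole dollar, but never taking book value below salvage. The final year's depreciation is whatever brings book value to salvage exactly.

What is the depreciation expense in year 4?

Depreciable base = $344,879 − $42,400 = $302,479.
Year 1: DB = ⌊$344,879 × 200%/9⌋ = $76,639; SL = ⌊$302,479/9⌋ = $33,608 → take DB $76,639. Book value $268,240.
Year 2: DB = ⌊$268,240 × 200%/9⌋ = $59,608; SL = ⌊$225,840/8⌋ = $28,230 → take DB $59,608. Book value $208,632.
Year 3: DB = ⌊$208,632 × 200%/9⌋ = $46,362; SL = ⌊$166,232/7⌋ = $23,747 → take DB $46,362. Book value $162,270.
Year 4: DB = ⌊$162,270 × 200%/9⌋ = $36,060; SL = ⌊$119,870/6⌋ = $19,978 → take DB $36,060. Book value $126,210.

$36,060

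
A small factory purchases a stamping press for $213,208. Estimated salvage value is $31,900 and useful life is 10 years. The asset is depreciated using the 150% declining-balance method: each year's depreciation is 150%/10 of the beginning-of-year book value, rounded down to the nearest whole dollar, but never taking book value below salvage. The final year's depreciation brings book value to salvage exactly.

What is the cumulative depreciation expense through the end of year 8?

Depreciable base = $213,208 − $31,900 = $181,308.
Year 1: ⌊$213,208 × 150%/10⌋ = $31,981. Book value $181,227.
Year 2: ⌊$181,227 × 150%/10⌋ = $27,184. Book value $154,043.
Year 3: ⌊$154,043 × 150%/10⌋ = $23,106. Book value $130,937.
Year 4: ⌊$130,937 × 150%/10⌋ = $19,640. Book value $111,297.
Year 5: ⌊$111,297 × 150%/10⌋ = $16,694. Book value $94,603.
Year 6: ⌊$94,603 × 150%/10⌋ = $14,190. Book value $80,413.
Year 7: ⌊$80,413 × 150%/10⌋ = $12,061. Book value $68,352.
Year 8: ⌊$68,352 × 150%/10⌋ = $10,252. Book value $58,100.
Accumulated through year 8 = $213,208 − $58,100 = $155,108.

$155,108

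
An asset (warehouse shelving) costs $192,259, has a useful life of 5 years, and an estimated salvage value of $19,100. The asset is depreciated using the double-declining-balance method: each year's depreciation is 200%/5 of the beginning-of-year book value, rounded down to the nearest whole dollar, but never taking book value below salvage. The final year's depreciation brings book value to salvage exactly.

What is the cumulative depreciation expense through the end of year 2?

$123,045

Depreciable base = $192,259 − $19,100 = $173,159.
Year 1: ⌊$192,259 × 200%/5⌋ = $76,903. Book value $115,356.
Year 2: ⌊$115,356 × 200%/5⌋ = $46,142. Book value $69,214.
Accumulated through year 2 = $192,259 − $69,214 = $123,045.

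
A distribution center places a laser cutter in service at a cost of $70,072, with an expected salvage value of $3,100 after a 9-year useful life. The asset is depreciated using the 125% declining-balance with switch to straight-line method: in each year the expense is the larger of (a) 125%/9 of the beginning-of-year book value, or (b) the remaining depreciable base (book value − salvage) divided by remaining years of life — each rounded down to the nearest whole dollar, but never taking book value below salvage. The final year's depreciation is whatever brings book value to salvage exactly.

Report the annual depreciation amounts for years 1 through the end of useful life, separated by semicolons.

Depreciable base = $70,072 − $3,100 = $66,972.
Year 1: DB = ⌊$70,072 × 125%/9⌋ = $9,732; SL = ⌊$66,972/9⌋ = $7,441 → take DB $9,732. Book value $60,340.
Year 2: DB = ⌊$60,340 × 125%/9⌋ = $8,380; SL = ⌊$57,240/8⌋ = $7,155 → take DB $8,380. Book value $51,960.
Year 3: DB = ⌊$51,960 × 125%/9⌋ = $7,216; SL = ⌊$48,860/7⌋ = $6,980 → take DB $7,216. Book value $44,744.
Year 4: DB = ⌊$44,744 × 125%/9⌋ = $6,214; SL = ⌊$41,644/6⌋ = $6,940 → take SL $6,940. Book value $37,804.
Year 5: DB = ⌊$37,804 × 125%/9⌋ = $5,250; SL = ⌊$34,704/5⌋ = $6,940 → take SL $6,940. Book value $30,864.
Year 6: DB = ⌊$30,864 × 125%/9⌋ = $4,286; SL = ⌊$27,764/4⌋ = $6,941 → take SL $6,941. Book value $23,923.
Year 7: DB = ⌊$23,923 × 125%/9⌋ = $3,322; SL = ⌊$20,823/3⌋ = $6,941 → take SL $6,941. Book value $16,982.
Year 8: DB = ⌊$16,982 × 125%/9⌋ = $2,358; SL = ⌊$13,882/2⌋ = $6,941 → take SL $6,941. Book value $10,041.
Year 9 (final): $10,041 − $3,100 = $6,941. Book value $3,100.

$9,732; $8,380; $7,216; $6,940; $6,940; $6,941; $6,941; $6,941; $6,941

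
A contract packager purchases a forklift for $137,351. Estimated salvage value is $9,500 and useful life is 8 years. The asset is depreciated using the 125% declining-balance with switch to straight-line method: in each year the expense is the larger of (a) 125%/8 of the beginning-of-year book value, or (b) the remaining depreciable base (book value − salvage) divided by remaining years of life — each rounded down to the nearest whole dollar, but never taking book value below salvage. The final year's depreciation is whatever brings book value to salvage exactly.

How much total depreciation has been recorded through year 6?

Depreciable base = $137,351 − $9,500 = $127,851.
Year 1: DB = ⌊$137,351 × 125%/8⌋ = $21,461; SL = ⌊$127,851/8⌋ = $15,981 → take DB $21,461. Book value $115,890.
Year 2: DB = ⌊$115,890 × 125%/8⌋ = $18,107; SL = ⌊$106,390/7⌋ = $15,198 → take DB $18,107. Book value $97,783.
Year 3: DB = ⌊$97,783 × 125%/8⌋ = $15,278; SL = ⌊$88,283/6⌋ = $14,713 → take DB $15,278. Book value $82,505.
Year 4: DB = ⌊$82,505 × 125%/8⌋ = $12,891; SL = ⌊$73,005/5⌋ = $14,601 → take SL $14,601. Book value $67,904.
Year 5: DB = ⌊$67,904 × 125%/8⌋ = $10,610; SL = ⌊$58,404/4⌋ = $14,601 → take SL $14,601. Book value $53,303.
Year 6: DB = ⌊$53,303 × 125%/8⌋ = $8,328; SL = ⌊$43,803/3⌋ = $14,601 → take SL $14,601. Book value $38,702.
Accumulated through year 6 = $137,351 − $38,702 = $98,649.

$98,649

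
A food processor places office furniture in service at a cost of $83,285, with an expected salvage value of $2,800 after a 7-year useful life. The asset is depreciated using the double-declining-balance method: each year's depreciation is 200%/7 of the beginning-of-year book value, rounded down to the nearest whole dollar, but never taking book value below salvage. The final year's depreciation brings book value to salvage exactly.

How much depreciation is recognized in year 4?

Depreciable base = $83,285 − $2,800 = $80,485.
Year 1: ⌊$83,285 × 200%/7⌋ = $23,795. Book value $59,490.
Year 2: ⌊$59,490 × 200%/7⌋ = $16,997. Book value $42,493.
Year 3: ⌊$42,493 × 200%/7⌋ = $12,140. Book value $30,353.
Year 4: ⌊$30,353 × 200%/7⌋ = $8,672. Book value $21,681.

$8,672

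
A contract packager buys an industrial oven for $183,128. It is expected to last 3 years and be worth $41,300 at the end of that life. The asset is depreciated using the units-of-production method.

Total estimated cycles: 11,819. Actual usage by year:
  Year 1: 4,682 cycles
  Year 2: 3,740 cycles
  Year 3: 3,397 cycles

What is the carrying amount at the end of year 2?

$82,064

Depreciable base = $183,128 − $41,300 = $141,828.
Rate = $141,828 / 11,819 cycles = $12 per cycle.
Year 1: 4,682 × $12 = $56,184. Book value $126,944.
Year 2: 3,740 × $12 = $44,880. Book value $82,064.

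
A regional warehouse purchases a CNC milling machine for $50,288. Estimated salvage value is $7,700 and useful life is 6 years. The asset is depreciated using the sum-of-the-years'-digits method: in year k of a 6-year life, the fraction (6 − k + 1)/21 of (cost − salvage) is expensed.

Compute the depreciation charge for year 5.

Depreciable base = $50,288 − $7,700 = $42,588.
Sum of the years' digits = 6+5+4+3+2+1 = 21.
Year 1: $42,588 × 6/21 = $12,168. Book value $38,120.
Year 2: $42,588 × 5/21 = $10,140. Book value $27,980.
Year 3: $42,588 × 4/21 = $8,112. Book value $19,868.
Year 4: $42,588 × 3/21 = $6,084. Book value $13,784.
Year 5: $42,588 × 2/21 = $4,056. Book value $9,728.

$4,056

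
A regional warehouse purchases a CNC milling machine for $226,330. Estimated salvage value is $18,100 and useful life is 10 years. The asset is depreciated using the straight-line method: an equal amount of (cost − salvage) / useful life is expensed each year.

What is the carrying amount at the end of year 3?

$163,861

Depreciable base = $226,330 − $18,100 = $208,230.
Annual expense = $208,230 / 10 = $20,823.
End of year 1: book value $205,507.
End of year 2: book value $184,684.
End of year 3: book value $163,861.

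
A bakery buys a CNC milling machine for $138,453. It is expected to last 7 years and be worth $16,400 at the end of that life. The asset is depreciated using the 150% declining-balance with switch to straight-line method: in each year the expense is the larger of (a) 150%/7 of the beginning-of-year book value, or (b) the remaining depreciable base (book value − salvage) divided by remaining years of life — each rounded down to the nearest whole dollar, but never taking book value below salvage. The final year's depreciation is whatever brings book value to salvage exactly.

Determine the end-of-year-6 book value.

Depreciable base = $138,453 − $16,400 = $122,053.
Year 1: DB = ⌊$138,453 × 150%/7⌋ = $29,668; SL = ⌊$122,053/7⌋ = $17,436 → take DB $29,668. Book value $108,785.
Year 2: DB = ⌊$108,785 × 150%/7⌋ = $23,311; SL = ⌊$92,385/6⌋ = $15,397 → take DB $23,311. Book value $85,474.
Year 3: DB = ⌊$85,474 × 150%/7⌋ = $18,315; SL = ⌊$69,074/5⌋ = $13,814 → take DB $18,315. Book value $67,159.
Year 4: DB = ⌊$67,159 × 150%/7⌋ = $14,391; SL = ⌊$50,759/4⌋ = $12,689 → take DB $14,391. Book value $52,768.
Year 5: DB = ⌊$52,768 × 150%/7⌋ = $11,307; SL = ⌊$36,368/3⌋ = $12,122 → take SL $12,122. Book value $40,646.
Year 6: DB = ⌊$40,646 × 150%/7⌋ = $8,709; SL = ⌊$24,246/2⌋ = $12,123 → take SL $12,123. Book value $28,523.

$28,523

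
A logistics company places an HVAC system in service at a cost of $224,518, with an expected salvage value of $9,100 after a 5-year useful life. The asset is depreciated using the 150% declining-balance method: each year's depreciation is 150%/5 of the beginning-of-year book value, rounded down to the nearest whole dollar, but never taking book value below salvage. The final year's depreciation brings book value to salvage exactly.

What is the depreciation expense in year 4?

Depreciable base = $224,518 − $9,100 = $215,418.
Year 1: ⌊$224,518 × 150%/5⌋ = $67,355. Book value $157,163.
Year 2: ⌊$157,163 × 150%/5⌋ = $47,148. Book value $110,015.
Year 3: ⌊$110,015 × 150%/5⌋ = $33,004. Book value $77,011.
Year 4: ⌊$77,011 × 150%/5⌋ = $23,103. Book value $53,908.

$23,103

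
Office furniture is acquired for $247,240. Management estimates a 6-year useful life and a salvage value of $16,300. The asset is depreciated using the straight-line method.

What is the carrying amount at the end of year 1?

$208,750

Depreciable base = $247,240 − $16,300 = $230,940.
Annual expense = $230,940 / 6 = $38,490.
End of year 1: book value $208,750.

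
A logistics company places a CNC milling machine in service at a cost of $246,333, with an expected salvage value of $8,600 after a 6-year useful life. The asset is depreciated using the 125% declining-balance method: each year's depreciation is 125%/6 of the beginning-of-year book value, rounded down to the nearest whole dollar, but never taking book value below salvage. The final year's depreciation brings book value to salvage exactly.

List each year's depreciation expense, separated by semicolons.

$51,319; $40,627; $32,163; $25,463; $20,158; $68,003

Depreciable base = $246,333 − $8,600 = $237,733.
Year 1: ⌊$246,333 × 125%/6⌋ = $51,319. Book value $195,014.
Year 2: ⌊$195,014 × 125%/6⌋ = $40,627. Book value $154,387.
Year 3: ⌊$154,387 × 125%/6⌋ = $32,163. Book value $122,224.
Year 4: ⌊$122,224 × 125%/6⌋ = $25,463. Book value $96,761.
Year 5: ⌊$96,761 × 125%/6⌋ = $20,158. Book value $76,603.
Year 6 (final): $76,603 − $8,600 = $68,003. Book value $8,600.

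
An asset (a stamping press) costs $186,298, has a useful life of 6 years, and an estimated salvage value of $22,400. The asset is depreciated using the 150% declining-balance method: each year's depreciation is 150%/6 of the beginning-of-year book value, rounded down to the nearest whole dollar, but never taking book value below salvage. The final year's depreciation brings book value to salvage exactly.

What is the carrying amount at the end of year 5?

$44,211

Depreciable base = $186,298 − $22,400 = $163,898.
Year 1: ⌊$186,298 × 150%/6⌋ = $46,574. Book value $139,724.
Year 2: ⌊$139,724 × 150%/6⌋ = $34,931. Book value $104,793.
Year 3: ⌊$104,793 × 150%/6⌋ = $26,198. Book value $78,595.
Year 4: ⌊$78,595 × 150%/6⌋ = $19,648. Book value $58,947.
Year 5: ⌊$58,947 × 150%/6⌋ = $14,736. Book value $44,211.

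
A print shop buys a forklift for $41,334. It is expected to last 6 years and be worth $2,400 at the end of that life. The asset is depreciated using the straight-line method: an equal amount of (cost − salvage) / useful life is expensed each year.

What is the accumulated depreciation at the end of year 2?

$12,978

Depreciable base = $41,334 − $2,400 = $38,934.
Annual expense = $38,934 / 6 = $6,489.
End of year 1: book value $34,845.
End of year 2: book value $28,356.
Accumulated through year 2 = $41,334 − $28,356 = $12,978.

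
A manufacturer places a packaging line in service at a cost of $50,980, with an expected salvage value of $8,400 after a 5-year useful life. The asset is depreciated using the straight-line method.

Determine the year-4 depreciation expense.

Depreciable base = $50,980 − $8,400 = $42,580.
Annual expense = $42,580 / 5 = $8,516.

$8,516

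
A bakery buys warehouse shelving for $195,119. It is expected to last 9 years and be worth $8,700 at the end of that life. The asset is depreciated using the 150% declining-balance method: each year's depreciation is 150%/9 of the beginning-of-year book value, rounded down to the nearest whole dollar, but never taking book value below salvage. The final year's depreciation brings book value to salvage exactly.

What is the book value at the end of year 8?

$45,380

Depreciable base = $195,119 − $8,700 = $186,419.
Year 1: ⌊$195,119 × 150%/9⌋ = $32,519. Book value $162,600.
Year 2: ⌊$162,600 × 150%/9⌋ = $27,100. Book value $135,500.
Year 3: ⌊$135,500 × 150%/9⌋ = $22,583. Book value $112,917.
Year 4: ⌊$112,917 × 150%/9⌋ = $18,819. Book value $94,098.
Year 5: ⌊$94,098 × 150%/9⌋ = $15,683. Book value $78,415.
Year 6: ⌊$78,415 × 150%/9⌋ = $13,069. Book value $65,346.
Year 7: ⌊$65,346 × 150%/9⌋ = $10,891. Book value $54,455.
Year 8: ⌊$54,455 × 150%/9⌋ = $9,075. Book value $45,380.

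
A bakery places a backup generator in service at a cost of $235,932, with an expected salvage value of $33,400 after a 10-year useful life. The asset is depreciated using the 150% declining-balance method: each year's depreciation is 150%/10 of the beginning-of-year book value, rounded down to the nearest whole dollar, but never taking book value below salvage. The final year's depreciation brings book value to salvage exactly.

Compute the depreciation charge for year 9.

Depreciable base = $235,932 − $33,400 = $202,532.
Year 1: ⌊$235,932 × 150%/10⌋ = $35,389. Book value $200,543.
Year 2: ⌊$200,543 × 150%/10⌋ = $30,081. Book value $170,462.
Year 3: ⌊$170,462 × 150%/10⌋ = $25,569. Book value $144,893.
Year 4: ⌊$144,893 × 150%/10⌋ = $21,733. Book value $123,160.
Year 5: ⌊$123,160 × 150%/10⌋ = $18,474. Book value $104,686.
Year 6: ⌊$104,686 × 150%/10⌋ = $15,702. Book value $88,984.
Year 7: ⌊$88,984 × 150%/10⌋ = $13,347. Book value $75,637.
Year 8: ⌊$75,637 × 150%/10⌋ = $11,345. Book value $64,292.
Year 9: ⌊$64,292 × 150%/10⌋ = $9,643. Book value $54,649.

$9,643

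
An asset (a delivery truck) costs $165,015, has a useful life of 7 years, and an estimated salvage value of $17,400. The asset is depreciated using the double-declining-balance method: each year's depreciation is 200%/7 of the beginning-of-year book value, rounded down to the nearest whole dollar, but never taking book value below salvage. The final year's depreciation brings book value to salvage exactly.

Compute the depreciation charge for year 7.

$4,517

Depreciable base = $165,015 − $17,400 = $147,615.
Year 1: ⌊$165,015 × 200%/7⌋ = $47,147. Book value $117,868.
Year 2: ⌊$117,868 × 200%/7⌋ = $33,676. Book value $84,192.
Year 3: ⌊$84,192 × 200%/7⌋ = $24,054. Book value $60,138.
Year 4: ⌊$60,138 × 200%/7⌋ = $17,182. Book value $42,956.
Year 5: ⌊$42,956 × 200%/7⌋ = $12,273. Book value $30,683.
Year 6: ⌊$30,683 × 200%/7⌋ = $8,766. Book value $21,917.
Year 7 (final): $21,917 − $17,400 = $4,517. Book value $17,400.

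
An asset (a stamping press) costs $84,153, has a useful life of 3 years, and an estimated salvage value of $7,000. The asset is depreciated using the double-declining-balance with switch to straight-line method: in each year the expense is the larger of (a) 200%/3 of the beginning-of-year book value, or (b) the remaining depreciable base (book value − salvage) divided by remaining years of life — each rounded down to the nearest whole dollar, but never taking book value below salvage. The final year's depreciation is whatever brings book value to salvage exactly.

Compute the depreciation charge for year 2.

Depreciable base = $84,153 − $7,000 = $77,153.
Year 1: DB = ⌊$84,153 × 200%/3⌋ = $56,102; SL = ⌊$77,153/3⌋ = $25,717 → take DB $56,102. Book value $28,051.
Year 2: DB = ⌊$28,051 × 200%/3⌋ = $18,700; SL = ⌊$21,051/2⌋ = $10,525 → take DB $18,700. Book value $9,351.

$18,700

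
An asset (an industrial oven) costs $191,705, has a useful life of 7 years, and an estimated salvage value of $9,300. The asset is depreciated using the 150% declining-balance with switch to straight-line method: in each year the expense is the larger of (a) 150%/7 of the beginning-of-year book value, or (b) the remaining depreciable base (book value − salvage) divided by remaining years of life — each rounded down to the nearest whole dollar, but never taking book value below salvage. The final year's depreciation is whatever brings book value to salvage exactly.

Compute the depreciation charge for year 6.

$20,922

Depreciable base = $191,705 − $9,300 = $182,405.
Year 1: DB = ⌊$191,705 × 150%/7⌋ = $41,079; SL = ⌊$182,405/7⌋ = $26,057 → take DB $41,079. Book value $150,626.
Year 2: DB = ⌊$150,626 × 150%/7⌋ = $32,277; SL = ⌊$141,326/6⌋ = $23,554 → take DB $32,277. Book value $118,349.
Year 3: DB = ⌊$118,349 × 150%/7⌋ = $25,360; SL = ⌊$109,049/5⌋ = $21,809 → take DB $25,360. Book value $92,989.
Year 4: DB = ⌊$92,989 × 150%/7⌋ = $19,926; SL = ⌊$83,689/4⌋ = $20,922 → take SL $20,922. Book value $72,067.
Year 5: DB = ⌊$72,067 × 150%/7⌋ = $15,442; SL = ⌊$62,767/3⌋ = $20,922 → take SL $20,922. Book value $51,145.
Year 6: DB = ⌊$51,145 × 150%/7⌋ = $10,959; SL = ⌊$41,845/2⌋ = $20,922 → take SL $20,922. Book value $30,223.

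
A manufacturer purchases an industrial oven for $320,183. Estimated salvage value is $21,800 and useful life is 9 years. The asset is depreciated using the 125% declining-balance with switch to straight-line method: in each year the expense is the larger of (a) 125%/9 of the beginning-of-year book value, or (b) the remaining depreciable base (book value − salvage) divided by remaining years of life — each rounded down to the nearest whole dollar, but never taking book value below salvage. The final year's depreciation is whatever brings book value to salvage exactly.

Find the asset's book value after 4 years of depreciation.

$174,005

Depreciable base = $320,183 − $21,800 = $298,383.
Year 1: DB = ⌊$320,183 × 125%/9⌋ = $44,469; SL = ⌊$298,383/9⌋ = $33,153 → take DB $44,469. Book value $275,714.
Year 2: DB = ⌊$275,714 × 125%/9⌋ = $38,293; SL = ⌊$253,914/8⌋ = $31,739 → take DB $38,293. Book value $237,421.
Year 3: DB = ⌊$237,421 × 125%/9⌋ = $32,975; SL = ⌊$215,621/7⌋ = $30,803 → take DB $32,975. Book value $204,446.
Year 4: DB = ⌊$204,446 × 125%/9⌋ = $28,395; SL = ⌊$182,646/6⌋ = $30,441 → take SL $30,441. Book value $174,005.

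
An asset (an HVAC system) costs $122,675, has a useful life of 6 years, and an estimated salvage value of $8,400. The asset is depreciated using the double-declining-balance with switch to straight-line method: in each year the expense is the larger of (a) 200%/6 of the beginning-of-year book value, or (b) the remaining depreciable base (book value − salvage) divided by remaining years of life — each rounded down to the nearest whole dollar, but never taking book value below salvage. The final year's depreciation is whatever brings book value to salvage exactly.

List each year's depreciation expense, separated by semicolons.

Depreciable base = $122,675 − $8,400 = $114,275.
Year 1: DB = ⌊$122,675 × 200%/6⌋ = $40,891; SL = ⌊$114,275/6⌋ = $19,045 → take DB $40,891. Book value $81,784.
Year 2: DB = ⌊$81,784 × 200%/6⌋ = $27,261; SL = ⌊$73,384/5⌋ = $14,676 → take DB $27,261. Book value $54,523.
Year 3: DB = ⌊$54,523 × 200%/6⌋ = $18,174; SL = ⌊$46,123/4⌋ = $11,530 → take DB $18,174. Book value $36,349.
Year 4: DB = ⌊$36,349 × 200%/6⌋ = $12,116; SL = ⌊$27,949/3⌋ = $9,316 → take DB $12,116. Book value $24,233.
Year 5: DB = ⌊$24,233 × 200%/6⌋ = $8,077; SL = ⌊$15,833/2⌋ = $7,916 → take DB $8,077. Book value $16,156.
Year 6 (final): $16,156 − $8,400 = $7,756. Book value $8,400.

$40,891; $27,261; $18,174; $12,116; $8,077; $7,756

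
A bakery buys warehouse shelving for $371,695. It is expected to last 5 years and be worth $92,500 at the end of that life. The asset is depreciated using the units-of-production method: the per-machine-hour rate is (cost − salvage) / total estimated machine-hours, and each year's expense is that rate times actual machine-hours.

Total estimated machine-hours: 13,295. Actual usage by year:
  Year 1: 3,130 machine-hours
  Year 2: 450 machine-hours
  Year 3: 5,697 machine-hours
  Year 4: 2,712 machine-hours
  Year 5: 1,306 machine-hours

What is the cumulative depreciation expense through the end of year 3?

Depreciable base = $371,695 − $92,500 = $279,195.
Rate = $279,195 / 13,295 machine-hours = $21 per machine-hour.
Year 1: 3,130 × $21 = $65,730. Book value $305,965.
Year 2: 450 × $21 = $9,450. Book value $296,515.
Year 3: 5,697 × $21 = $119,637. Book value $176,878.
Accumulated through year 3 = $371,695 − $176,878 = $194,817.

$194,817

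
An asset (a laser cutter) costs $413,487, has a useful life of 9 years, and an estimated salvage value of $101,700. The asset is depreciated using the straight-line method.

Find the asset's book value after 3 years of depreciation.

Depreciable base = $413,487 − $101,700 = $311,787.
Annual expense = $311,787 / 9 = $34,643.
End of year 1: book value $378,844.
End of year 2: book value $344,201.
End of year 3: book value $309,558.

$309,558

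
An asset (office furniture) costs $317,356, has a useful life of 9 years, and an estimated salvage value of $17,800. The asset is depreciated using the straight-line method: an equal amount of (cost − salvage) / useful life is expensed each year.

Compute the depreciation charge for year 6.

Depreciable base = $317,356 − $17,800 = $299,556.
Annual expense = $299,556 / 9 = $33,284.

$33,284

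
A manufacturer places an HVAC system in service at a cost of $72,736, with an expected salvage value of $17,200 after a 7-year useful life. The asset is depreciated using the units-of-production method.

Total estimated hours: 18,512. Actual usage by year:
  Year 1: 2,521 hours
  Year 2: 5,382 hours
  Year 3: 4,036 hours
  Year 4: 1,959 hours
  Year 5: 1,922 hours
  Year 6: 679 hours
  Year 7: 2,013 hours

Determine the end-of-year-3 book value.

$36,919

Depreciable base = $72,736 − $17,200 = $55,536.
Rate = $55,536 / 18,512 hours = $3 per hour.
Year 1: 2,521 × $3 = $7,563. Book value $65,173.
Year 2: 5,382 × $3 = $16,146. Book value $49,027.
Year 3: 4,036 × $3 = $12,108. Book value $36,919.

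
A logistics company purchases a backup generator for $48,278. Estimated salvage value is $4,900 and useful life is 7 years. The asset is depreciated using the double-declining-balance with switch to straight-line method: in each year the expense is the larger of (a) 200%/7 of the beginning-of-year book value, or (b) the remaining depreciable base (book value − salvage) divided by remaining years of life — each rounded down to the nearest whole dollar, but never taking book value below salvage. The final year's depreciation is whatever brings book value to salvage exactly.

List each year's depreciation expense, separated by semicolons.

Depreciable base = $48,278 − $4,900 = $43,378.
Year 1: DB = ⌊$48,278 × 200%/7⌋ = $13,793; SL = ⌊$43,378/7⌋ = $6,196 → take DB $13,793. Book value $34,485.
Year 2: DB = ⌊$34,485 × 200%/7⌋ = $9,852; SL = ⌊$29,585/6⌋ = $4,930 → take DB $9,852. Book value $24,633.
Year 3: DB = ⌊$24,633 × 200%/7⌋ = $7,038; SL = ⌊$19,733/5⌋ = $3,946 → take DB $7,038. Book value $17,595.
Year 4: DB = ⌊$17,595 × 200%/7⌋ = $5,027; SL = ⌊$12,695/4⌋ = $3,173 → take DB $5,027. Book value $12,568.
Year 5: DB = ⌊$12,568 × 200%/7⌋ = $3,590; SL = ⌊$7,668/3⌋ = $2,556 → take DB $3,590. Book value $8,978.
Year 6: DB = ⌊$8,978 × 200%/7⌋ = $2,565; SL = ⌊$4,078/2⌋ = $2,039 → take DB $2,565. Book value $6,413.
Year 7 (final): $6,413 − $4,900 = $1,513. Book value $4,900.

$13,793; $9,852; $7,038; $5,027; $3,590; $2,565; $1,513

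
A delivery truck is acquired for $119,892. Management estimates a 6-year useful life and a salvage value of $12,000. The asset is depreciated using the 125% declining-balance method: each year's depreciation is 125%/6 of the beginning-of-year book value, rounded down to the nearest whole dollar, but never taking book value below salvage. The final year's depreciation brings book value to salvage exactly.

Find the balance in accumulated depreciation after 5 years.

Depreciable base = $119,892 − $12,000 = $107,892.
Year 1: ⌊$119,892 × 125%/6⌋ = $24,977. Book value $94,915.
Year 2: ⌊$94,915 × 125%/6⌋ = $19,773. Book value $75,142.
Year 3: ⌊$75,142 × 125%/6⌋ = $15,654. Book value $59,488.
Year 4: ⌊$59,488 × 125%/6⌋ = $12,393. Book value $47,095.
Year 5: ⌊$47,095 × 125%/6⌋ = $9,811. Book value $37,284.
Accumulated through year 5 = $119,892 − $37,284 = $82,608.

$82,608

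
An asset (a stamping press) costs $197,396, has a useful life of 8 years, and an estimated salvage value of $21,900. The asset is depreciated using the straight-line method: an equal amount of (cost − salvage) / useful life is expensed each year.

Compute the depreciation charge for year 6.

$21,937

Depreciable base = $197,396 − $21,900 = $175,496.
Annual expense = $175,496 / 8 = $21,937.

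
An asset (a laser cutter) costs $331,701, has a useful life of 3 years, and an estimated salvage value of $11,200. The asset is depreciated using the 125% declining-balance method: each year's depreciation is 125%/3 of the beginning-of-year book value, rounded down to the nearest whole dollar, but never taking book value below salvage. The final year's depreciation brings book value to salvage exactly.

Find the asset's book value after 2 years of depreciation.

Depreciable base = $331,701 − $11,200 = $320,501.
Year 1: ⌊$331,701 × 125%/3⌋ = $138,208. Book value $193,493.
Year 2: ⌊$193,493 × 125%/3⌋ = $80,622. Book value $112,871.

$112,871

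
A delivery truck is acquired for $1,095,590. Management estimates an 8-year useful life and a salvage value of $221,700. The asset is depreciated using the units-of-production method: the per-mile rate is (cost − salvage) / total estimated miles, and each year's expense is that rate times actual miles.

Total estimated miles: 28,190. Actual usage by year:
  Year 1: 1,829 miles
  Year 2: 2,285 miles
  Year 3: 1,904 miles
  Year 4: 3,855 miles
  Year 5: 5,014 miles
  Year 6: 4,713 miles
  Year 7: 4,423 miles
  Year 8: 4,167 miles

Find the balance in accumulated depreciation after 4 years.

$306,063

Depreciable base = $1,095,590 − $221,700 = $873,890.
Rate = $873,890 / 28,190 miles = $31 per mile.
Year 1: 1,829 × $31 = $56,699. Book value $1,038,891.
Year 2: 2,285 × $31 = $70,835. Book value $968,056.
Year 3: 1,904 × $31 = $59,024. Book value $909,032.
Year 4: 3,855 × $31 = $119,505. Book value $789,527.
Accumulated through year 4 = $1,095,590 − $789,527 = $306,063.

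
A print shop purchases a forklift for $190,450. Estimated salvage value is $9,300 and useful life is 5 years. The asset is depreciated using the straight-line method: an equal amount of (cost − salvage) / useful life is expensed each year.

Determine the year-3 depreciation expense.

$36,230

Depreciable base = $190,450 − $9,300 = $181,150.
Annual expense = $181,150 / 5 = $36,230.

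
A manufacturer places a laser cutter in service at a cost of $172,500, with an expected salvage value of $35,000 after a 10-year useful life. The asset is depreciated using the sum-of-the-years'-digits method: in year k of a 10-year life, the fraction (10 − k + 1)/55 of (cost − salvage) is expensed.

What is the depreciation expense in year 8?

Depreciable base = $172,500 − $35,000 = $137,500.
Sum of the years' digits = 10+9+8+7+6+5+4+3+2+1 = 55.
Year 1: $137,500 × 10/55 = $25,000. Book value $147,500.
Year 2: $137,500 × 9/55 = $22,500. Book value $125,000.
Year 3: $137,500 × 8/55 = $20,000. Book value $105,000.
Year 4: $137,500 × 7/55 = $17,500. Book value $87,500.
Year 5: $137,500 × 6/55 = $15,000. Book value $72,500.
Year 6: $137,500 × 5/55 = $12,500. Book value $60,000.
Year 7: $137,500 × 4/55 = $10,000. Book value $50,000.
Year 8: $137,500 × 3/55 = $7,500. Book value $42,500.

$7,500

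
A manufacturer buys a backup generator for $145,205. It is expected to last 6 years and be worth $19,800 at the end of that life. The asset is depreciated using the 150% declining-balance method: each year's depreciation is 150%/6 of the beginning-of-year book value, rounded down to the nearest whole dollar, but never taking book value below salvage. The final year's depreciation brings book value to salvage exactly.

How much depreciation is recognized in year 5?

$11,486

Depreciable base = $145,205 − $19,800 = $125,405.
Year 1: ⌊$145,205 × 150%/6⌋ = $36,301. Book value $108,904.
Year 2: ⌊$108,904 × 150%/6⌋ = $27,226. Book value $81,678.
Year 3: ⌊$81,678 × 150%/6⌋ = $20,419. Book value $61,259.
Year 4: ⌊$61,259 × 150%/6⌋ = $15,314. Book value $45,945.
Year 5: ⌊$45,945 × 150%/6⌋ = $11,486. Book value $34,459.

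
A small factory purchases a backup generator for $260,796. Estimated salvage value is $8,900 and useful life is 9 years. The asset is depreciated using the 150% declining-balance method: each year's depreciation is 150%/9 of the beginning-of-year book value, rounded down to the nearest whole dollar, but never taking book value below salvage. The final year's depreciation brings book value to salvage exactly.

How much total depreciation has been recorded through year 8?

$200,141

Depreciable base = $260,796 − $8,900 = $251,896.
Year 1: ⌊$260,796 × 150%/9⌋ = $43,466. Book value $217,330.
Year 2: ⌊$217,330 × 150%/9⌋ = $36,221. Book value $181,109.
Year 3: ⌊$181,109 × 150%/9⌋ = $30,184. Book value $150,925.
Year 4: ⌊$150,925 × 150%/9⌋ = $25,154. Book value $125,771.
Year 5: ⌊$125,771 × 150%/9⌋ = $20,961. Book value $104,810.
Year 6: ⌊$104,810 × 150%/9⌋ = $17,468. Book value $87,342.
Year 7: ⌊$87,342 × 150%/9⌋ = $14,557. Book value $72,785.
Year 8: ⌊$72,785 × 150%/9⌋ = $12,130. Book value $60,655.
Accumulated through year 8 = $260,796 − $60,655 = $200,141.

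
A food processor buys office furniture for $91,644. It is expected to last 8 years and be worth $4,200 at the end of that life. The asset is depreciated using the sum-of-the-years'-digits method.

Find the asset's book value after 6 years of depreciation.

$11,487

Depreciable base = $91,644 − $4,200 = $87,444.
Sum of the years' digits = 8+7+6+5+4+3+2+1 = 36.
Year 1: $87,444 × 8/36 = $19,432. Book value $72,212.
Year 2: $87,444 × 7/36 = $17,003. Book value $55,209.
Year 3: $87,444 × 6/36 = $14,574. Book value $40,635.
Year 4: $87,444 × 5/36 = $12,145. Book value $28,490.
Year 5: $87,444 × 4/36 = $9,716. Book value $18,774.
Year 6: $87,444 × 3/36 = $7,287. Book value $11,487.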